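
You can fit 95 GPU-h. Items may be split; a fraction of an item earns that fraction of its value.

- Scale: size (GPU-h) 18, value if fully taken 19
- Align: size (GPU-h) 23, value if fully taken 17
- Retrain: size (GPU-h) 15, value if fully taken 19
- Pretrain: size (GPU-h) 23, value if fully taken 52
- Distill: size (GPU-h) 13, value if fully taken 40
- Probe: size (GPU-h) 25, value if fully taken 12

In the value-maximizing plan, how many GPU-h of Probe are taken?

Sort by value density: Distill 40/13≈3.08, Pretrain 52/23≈2.26, Retrain 19/15≈1.27, Scale 19/18≈1.06, Align 17/23≈0.739, Probe 12/25≈0.48.
Distill: take in full, 13 GPU-h for value 40 ; 82 left.
Take all of Pretrain (23 GPU-h, value 52) ; 59 GPU-h left.
All 15 GPU-h of Retrain fit (value 19) ; 44 remain.
Scale: take in full, 18 GPU-h for value 19 ; 26 left.
Align: take in full, 23 GPU-h for value 17 ; 3 left.
3 GPU-h left: a 3/25 share of Probe gives 12×3/25 = 1.44.

3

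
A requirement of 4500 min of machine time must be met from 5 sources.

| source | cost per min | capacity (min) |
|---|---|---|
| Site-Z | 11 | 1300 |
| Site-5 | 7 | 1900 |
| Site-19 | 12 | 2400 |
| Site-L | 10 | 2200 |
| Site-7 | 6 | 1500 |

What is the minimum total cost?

Use sources in increasing cost order.
Take 1500 from Site-7 at 6 — need 3000 more.
Site-5 (7): use full 1900 — 1100 min to go.
Take 1100 from Site-L at 10 to finish.
Site-Z, Site-19: unused.
Cost = 1500×6 + 1900×7 + 1100×10 = 33300.

33300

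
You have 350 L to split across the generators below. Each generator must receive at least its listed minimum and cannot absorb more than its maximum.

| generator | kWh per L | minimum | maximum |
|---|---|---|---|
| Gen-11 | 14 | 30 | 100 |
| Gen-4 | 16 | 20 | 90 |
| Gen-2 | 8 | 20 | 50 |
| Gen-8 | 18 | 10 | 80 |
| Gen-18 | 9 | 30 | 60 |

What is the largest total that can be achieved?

4980

Meeting every minimum uses 30+20+20+10+30 = 110 L, leaving 240.
Order the generators by kWh per L: Gen-8 18 > Gen-4 16 > Gen-11 14 > Gen-18 9 > Gen-2 8.
Give Gen-8 70 more to hit its cap of 80 ; 170 left.
Gen-4 takes 70 more to reach its cap of 90 ; 100 left.
Gen-11 takes 70 more to reach its cap of 100 ; 30 left.
Give Gen-18 30 more to hit its cap of 60 ; 0 left.
Total = 14×100 + 16×90 + 8×20 + 18×80 + 9×60 = 4980.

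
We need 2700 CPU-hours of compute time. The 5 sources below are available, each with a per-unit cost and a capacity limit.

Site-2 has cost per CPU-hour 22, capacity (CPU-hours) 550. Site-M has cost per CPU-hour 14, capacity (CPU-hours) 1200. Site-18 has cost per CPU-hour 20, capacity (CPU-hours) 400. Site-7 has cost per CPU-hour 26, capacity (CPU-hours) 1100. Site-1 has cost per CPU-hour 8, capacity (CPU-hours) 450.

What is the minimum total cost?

Cheapest first:
Site-1 at 8: take all 450 CPU-hours → 2250 still needed.
Take 1200 from Site-M at 14 → need 1050 more.
Site-18 (20): use full 400 → 650 CPU-hours to go.
Site-2 at 22: take all 550 CPU-hours → 100 still needed.
Site-7 at 26: take 100 of its 1100 → requirement met.
Cost = 450×8 + 1200×14 + 400×20 + 550×22 + 100×26 = 43100.

43100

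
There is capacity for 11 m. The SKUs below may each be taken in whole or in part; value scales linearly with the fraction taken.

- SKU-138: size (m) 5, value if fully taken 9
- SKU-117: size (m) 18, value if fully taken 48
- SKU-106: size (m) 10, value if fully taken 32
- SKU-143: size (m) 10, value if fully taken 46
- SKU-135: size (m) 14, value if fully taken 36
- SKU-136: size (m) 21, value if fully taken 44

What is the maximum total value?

Sort by value density: SKU-143 46/10≈4.6, SKU-106 32/10≈3.2, SKU-117 48/18≈2.67, SKU-135 36/14≈2.57, SKU-136 44/21≈2.1, SKU-138 9/5≈1.8.
All 10 m of SKU-143 fit (value 46) → 1 remain.
Only 1 m remain; take 1/10 of SKU-106 for value 32×1/10 = 3.2.
Total value = 49.2.

49.2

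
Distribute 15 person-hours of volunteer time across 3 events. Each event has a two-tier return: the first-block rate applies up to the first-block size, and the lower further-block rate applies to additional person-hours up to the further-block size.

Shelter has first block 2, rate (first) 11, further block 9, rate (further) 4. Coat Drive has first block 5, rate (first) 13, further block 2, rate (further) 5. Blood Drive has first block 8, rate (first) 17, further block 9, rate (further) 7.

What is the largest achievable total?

Order all 6 blocks by rate: Blood Drive/tier1 17 > Coat Drive/tier1 13 > Shelter/tier1 11 > Blood Drive/tier2 7 > Coat Drive/tier2 5 > Shelter/tier2 4.
Blood Drive/tier1 (17): +8 — 7 left.
Coat Drive tier1 at 13: fill all 5 — 2 left.
Shelter tier1 at 11: fill all 2 — 0 left.
Total = 17×8 + 13×5 + 11×2 = 223.

223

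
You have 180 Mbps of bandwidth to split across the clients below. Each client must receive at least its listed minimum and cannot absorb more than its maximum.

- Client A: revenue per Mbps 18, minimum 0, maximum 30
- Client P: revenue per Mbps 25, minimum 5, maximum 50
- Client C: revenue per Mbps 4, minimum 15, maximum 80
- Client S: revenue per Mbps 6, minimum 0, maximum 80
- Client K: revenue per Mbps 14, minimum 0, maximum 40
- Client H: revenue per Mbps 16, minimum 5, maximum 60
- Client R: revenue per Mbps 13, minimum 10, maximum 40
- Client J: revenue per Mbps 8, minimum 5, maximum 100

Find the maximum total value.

3120

Meeting every minimum uses 0+5+15+0+0+5+10+5 = 40 Mbps, leaving 140.
Rank by revenue per Mbps: Client P 25 > Client A 18 > Client H 16 > Client K 14 > Client R 13 > Client J 8 > Client S 6 > Client C 4.
Client P takes 45 more to reach its cap of 50 → 95 left.
Give Client A 30 more to hit its cap of 30 → 65 left.
Give Client H 55 more to hit its cap of 60 → 10 left.
Only 10 left; Client K takes them to reach 10.
Total = 18×30 + 25×50 + 4×15 + 14×10 + 16×60 + 13×10 + 8×5 = 3120.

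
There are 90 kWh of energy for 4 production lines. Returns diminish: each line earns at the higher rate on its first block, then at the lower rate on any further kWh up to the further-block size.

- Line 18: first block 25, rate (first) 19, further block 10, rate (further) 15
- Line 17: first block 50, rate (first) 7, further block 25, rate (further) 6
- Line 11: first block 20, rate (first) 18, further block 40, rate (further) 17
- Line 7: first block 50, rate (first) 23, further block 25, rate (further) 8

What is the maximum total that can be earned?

Treat each block as its own option and order by rate: Line 7/first 23 > Line 18/first 19 > Line 11/first 18 > Line 11/second 17 > Line 18/second 15 > Line 7/second 8 > Line 17/first 7 > Line 17/second 6.
Line 7 first at 23: fill all 50 — 40 left.
Fill Line 18 first block (25 at 19) — 15 left.
15 remain; put them into Line 11 first at 18.
Total = 23×50 + 19×25 + 18×15 = 1895.

1895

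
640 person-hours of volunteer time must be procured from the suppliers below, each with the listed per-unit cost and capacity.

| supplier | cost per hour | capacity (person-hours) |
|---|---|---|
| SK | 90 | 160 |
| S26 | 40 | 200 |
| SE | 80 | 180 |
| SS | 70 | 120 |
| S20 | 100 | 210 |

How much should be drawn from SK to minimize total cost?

Fill from the cheapest supplier first.
S26 (40): use full 200 ; 440 person-hours to go.
SS at 70: take all 120 person-hours ; 320 still needed.
SE (80): use full 180 ; 140 person-hours to go.
SK at 90: take 140 of its 160 ; requirement met.
S20: unused.

140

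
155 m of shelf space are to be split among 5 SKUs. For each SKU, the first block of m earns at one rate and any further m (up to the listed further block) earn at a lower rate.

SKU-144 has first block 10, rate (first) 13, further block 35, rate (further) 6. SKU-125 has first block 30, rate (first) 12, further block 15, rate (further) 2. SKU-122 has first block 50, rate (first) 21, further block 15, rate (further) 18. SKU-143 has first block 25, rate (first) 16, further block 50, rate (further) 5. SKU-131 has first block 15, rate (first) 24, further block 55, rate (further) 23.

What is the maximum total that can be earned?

3265

Order all 10 blocks by rate: SKU-131/first 24 > SKU-131/second 23 > SKU-122/first 21 > SKU-122/second 18 > SKU-143/first 16 > SKU-144/first 13 > SKU-125/first 12 > SKU-144/second 6 > SKU-143/second 5 > SKU-125/second 2.
Fill SKU-131 first block (15 at 24) → 140 left.
SKU-131 second at 23: fill all 55 → 85 left.
SKU-122/first (21): +50 → 35 left.
SKU-122 second at 18: fill all 15 → 20 left.
SKU-143 first at 16: only 20 left, fill 20.
Total = 24×15 + 23×55 + 21×50 + 18×15 + 16×20 = 3265.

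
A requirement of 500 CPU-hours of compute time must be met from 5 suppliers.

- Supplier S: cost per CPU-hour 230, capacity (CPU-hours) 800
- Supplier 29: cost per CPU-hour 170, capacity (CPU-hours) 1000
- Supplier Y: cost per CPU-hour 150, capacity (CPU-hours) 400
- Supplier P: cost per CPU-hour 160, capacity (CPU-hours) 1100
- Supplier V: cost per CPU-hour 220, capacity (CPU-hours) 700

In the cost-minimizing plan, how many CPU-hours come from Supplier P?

100

Use suppliers in increasing cost order.
Supplier Y (150): use full 400 — 100 CPU-hours to go.
Supplier P at 160: take 100 of its 1100 — requirement met.
Supplier 29, Supplier V, Supplier S: unused.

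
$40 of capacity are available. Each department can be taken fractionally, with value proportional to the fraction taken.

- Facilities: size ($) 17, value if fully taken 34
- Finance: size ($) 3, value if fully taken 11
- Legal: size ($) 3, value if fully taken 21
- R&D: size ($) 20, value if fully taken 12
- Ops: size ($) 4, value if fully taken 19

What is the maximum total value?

Best value per unit of size first: Legal 21/3≈7, Ops 19/4≈4.75, Finance 11/3≈3.67, Facilities 34/17≈2, R&D 12/20≈0.6.
Take all of Legal (3 $, value 21) — 37 $ left.
Ops: take in full, 4 $ for value 19 — 33 left.
All 3 $ of Finance fit (value 11) — 30 remain.
All 17 $ of Facilities fit (value 34) — 13 remain.
13 $ left: a 13/20 share of R&D gives 12×13/20 = 7.8.
Total value = 92.8.

92.8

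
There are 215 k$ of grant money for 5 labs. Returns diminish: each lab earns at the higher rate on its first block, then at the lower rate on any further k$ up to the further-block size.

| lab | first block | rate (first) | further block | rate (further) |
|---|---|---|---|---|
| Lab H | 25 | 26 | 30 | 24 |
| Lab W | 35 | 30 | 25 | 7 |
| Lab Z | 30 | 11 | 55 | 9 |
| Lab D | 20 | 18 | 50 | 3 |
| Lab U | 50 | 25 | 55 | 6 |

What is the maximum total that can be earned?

4585

Order all 10 blocks by rate: Lab W/T1 30 > Lab H/T1 26 > Lab U/T1 25 > Lab H/T2 24 > Lab D/T1 18 > Lab Z/T1 11 > Lab Z/T2 9 > Lab W/T2 7 > Lab U/T2 6 > Lab D/T2 3.
Fill Lab W T1 block (35 at 30) ; 180 left.
Fill Lab H T1 block (25 at 26) ; 155 left.
Lab U T1 at 25: fill all 50 ; 105 left.
Fill Lab H T2 block (30 at 24) ; 75 left.
Fill Lab D T1 block (20 at 18) ; 55 left.
Fill Lab Z T1 block (30 at 11) ; 25 left.
Lab Z/T2: +25 of 55 at 9; pool empty.
Total = 30×35 + 26×25 + 25×50 + 24×30 + 18×20 + 11×30 + 9×25 = 4585.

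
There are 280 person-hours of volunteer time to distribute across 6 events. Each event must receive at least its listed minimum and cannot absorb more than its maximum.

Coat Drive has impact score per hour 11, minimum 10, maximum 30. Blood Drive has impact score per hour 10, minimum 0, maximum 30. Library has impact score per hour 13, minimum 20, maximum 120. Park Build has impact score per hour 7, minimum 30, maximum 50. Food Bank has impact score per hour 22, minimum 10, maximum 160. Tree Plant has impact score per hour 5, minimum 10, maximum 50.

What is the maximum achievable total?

Meeting every minimum uses 10+0+20+30+10+10 = 80 person-hours, leaving 200.
Rank by impact score per hour: Food Bank 22 > Library 13 > Coat Drive 11 > Blood Drive 10 > Park Build 7 > Tree Plant 5.
Give Food Bank 150 more to hit its cap of 160 ; 50 left.
Library: +50 (room for 100) → 70. Pool exhausted.
Total = 11×10 + 13×70 + 7×30 + 22×160 + 5×10 = 4800.

4800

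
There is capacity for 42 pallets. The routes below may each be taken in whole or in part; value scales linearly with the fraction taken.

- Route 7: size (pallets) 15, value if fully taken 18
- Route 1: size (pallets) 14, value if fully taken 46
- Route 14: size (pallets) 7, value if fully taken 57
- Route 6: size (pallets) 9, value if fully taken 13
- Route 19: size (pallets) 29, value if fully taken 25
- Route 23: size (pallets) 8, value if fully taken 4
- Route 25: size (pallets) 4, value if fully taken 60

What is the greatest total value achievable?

Sort by value density: Route 25 60/4≈15, Route 14 57/7≈8.14, Route 1 46/14≈3.29, Route 6 13/9≈1.44, Route 7 18/15≈1.2, Route 19 25/29≈0.862, Route 23 4/8≈0.5.
Take all of Route 25 (4 pallets, value 60) → 38 pallets left.
Take all of Route 14 (7 pallets, value 57) → 31 pallets left.
Route 1: take in full, 14 pallets for value 46 → 17 left.
Route 6: take in full, 9 pallets for value 13 → 8 left.
8 pallets left: a 8/15 share of Route 7 gives 18×8/15 = 9.6.
Total value = 185.6.

185.6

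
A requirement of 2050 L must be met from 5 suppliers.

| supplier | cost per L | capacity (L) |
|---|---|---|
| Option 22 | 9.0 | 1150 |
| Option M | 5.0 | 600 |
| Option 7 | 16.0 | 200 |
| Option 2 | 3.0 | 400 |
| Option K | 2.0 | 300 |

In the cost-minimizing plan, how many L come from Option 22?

750

Cheapest first:
Take 300 from Option K at 2.0 — need 1750 more.
Take 400 from Option 2 at 3.0 — need 1350 more.
Take 600 from Option M at 5.0 — need 750 more.
Take 750 from Option 22 at 9.0 to finish.
Option 7: unused.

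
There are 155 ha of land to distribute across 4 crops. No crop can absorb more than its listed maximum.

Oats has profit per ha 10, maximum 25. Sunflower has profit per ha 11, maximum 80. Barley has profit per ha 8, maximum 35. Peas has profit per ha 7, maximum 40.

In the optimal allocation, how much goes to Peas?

15

Order the crops by profit per ha: Sunflower 11 > Oats 10 > Barley 8 > Peas 7.
Sunflower: +80 to 80 (cap) ; 75 left.
Oats: +25 to 25 (cap) ; 50 left.
Give Barley 35 to hit its cap of 35 ; 15 left.
Only 15 left; Peas takes them to reach 15.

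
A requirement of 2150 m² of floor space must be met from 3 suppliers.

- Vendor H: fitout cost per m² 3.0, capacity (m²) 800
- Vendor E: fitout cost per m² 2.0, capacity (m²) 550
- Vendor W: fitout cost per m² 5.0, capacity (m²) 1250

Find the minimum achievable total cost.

7500

Use suppliers in increasing cost order.
Vendor E (2.0): use full 550 ; 1600 m² to go.
Vendor H at 3.0: take all 800 m² ; 800 still needed.
Take 800 from Vendor W at 5.0 to finish.
Cost = 550×2.0 + 800×3.0 + 800×5.0 = 7500.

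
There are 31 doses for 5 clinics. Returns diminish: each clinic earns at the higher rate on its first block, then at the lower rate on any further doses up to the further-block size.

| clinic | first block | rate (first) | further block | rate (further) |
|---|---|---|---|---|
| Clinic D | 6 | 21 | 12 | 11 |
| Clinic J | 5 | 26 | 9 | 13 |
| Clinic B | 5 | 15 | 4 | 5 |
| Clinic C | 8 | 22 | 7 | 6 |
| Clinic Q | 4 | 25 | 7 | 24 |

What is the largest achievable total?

Order all 10 blocks by rate: Clinic J/first 26 > Clinic Q/first 25 > Clinic Q/second 24 > Clinic C/first 22 > Clinic D/first 21 > Clinic B/first 15 > Clinic J/second 13 > Clinic D/second 11 > Clinic C/second 6 > Clinic B/second 5.
Clinic J first at 26: fill all 5 ; 26 left.
Fill Clinic Q first block (4 at 25) ; 22 left.
Clinic Q/second (24): +7 ; 15 left.
Clinic C/first (22): +8 ; 7 left.
Fill Clinic D first block (6 at 21) ; 1 left.
1 remain; put them into Clinic B first at 15.
Total = 26×5 + 25×4 + 24×7 + 22×8 + 21×6 + 15×1 = 715.

715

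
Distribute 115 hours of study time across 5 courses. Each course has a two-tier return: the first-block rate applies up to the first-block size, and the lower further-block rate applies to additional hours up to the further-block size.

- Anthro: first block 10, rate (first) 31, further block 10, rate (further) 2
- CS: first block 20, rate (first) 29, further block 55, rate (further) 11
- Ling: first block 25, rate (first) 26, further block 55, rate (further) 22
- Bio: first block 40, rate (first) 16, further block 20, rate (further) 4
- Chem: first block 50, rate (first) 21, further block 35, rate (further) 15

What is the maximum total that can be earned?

2855

Treat each block as its own option and order by rate: Anthro/tier1 31 > CS/tier1 29 > Ling/tier1 26 > Ling/tier2 22 > Chem/tier1 21 > Bio/tier1 16 > Chem/tier2 15 > CS/tier2 11 > Bio/tier2 4 > Anthro/tier2 2.
Anthro tier1 at 31: fill all 10 — 105 left.
CS/tier1 (29): +20 — 85 left.
Ling/tier1 (26): +25 — 60 left.
Ling tier2 at 22: fill all 55 — 5 left.
Chem/tier1: +5 of 50 at 21; pool empty.
Total = 31×10 + 29×20 + 26×25 + 22×55 + 21×5 = 2855.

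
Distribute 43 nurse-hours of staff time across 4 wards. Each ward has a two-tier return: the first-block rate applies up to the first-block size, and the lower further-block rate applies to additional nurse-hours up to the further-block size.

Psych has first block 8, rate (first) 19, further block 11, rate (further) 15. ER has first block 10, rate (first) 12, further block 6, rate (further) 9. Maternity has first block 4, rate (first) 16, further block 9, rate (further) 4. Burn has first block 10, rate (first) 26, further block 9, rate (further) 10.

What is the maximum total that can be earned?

761

Rank every tier by rate: Burn/T1 26 > Psych/T1 19 > Maternity/T1 16 > Psych/T2 15 > ER/T1 12 > Burn/T2 10 > ER/T2 9 > Maternity/T2 4.
Burn T1 at 26: fill all 10 → 33 left.
Fill Psych T1 block (8 at 19) → 25 left.
Maternity T1 at 16: fill all 4 → 21 left.
Fill Psych T2 block (11 at 15) → 10 left.
Fill ER T1 block (10 at 12) → 0 left.
Total = 26×10 + 19×8 + 16×4 + 15×11 + 12×10 = 761.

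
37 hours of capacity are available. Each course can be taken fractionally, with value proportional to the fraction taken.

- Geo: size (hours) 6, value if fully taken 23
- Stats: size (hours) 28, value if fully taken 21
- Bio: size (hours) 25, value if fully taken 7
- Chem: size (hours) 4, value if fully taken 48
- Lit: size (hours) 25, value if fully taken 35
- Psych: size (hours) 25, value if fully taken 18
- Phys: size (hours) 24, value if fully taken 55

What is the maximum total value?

Sort by value density: Chem 48/4≈12, Geo 23/6≈3.83, Phys 55/24≈2.29, Lit 35/25≈1.4, Stats 21/28≈0.75, Psych 18/25≈0.72, Bio 7/25≈0.28.
Take all of Chem (4 hours, value 48) ; 33 hours left.
Geo: take in full, 6 hours for value 23 ; 27 left.
Phys: take in full, 24 hours for value 55 ; 3 left.
Only 3 hours remain; take 3/25 of Lit for value 35×3/25 = 4.2.
Total value = 130.2.

130.2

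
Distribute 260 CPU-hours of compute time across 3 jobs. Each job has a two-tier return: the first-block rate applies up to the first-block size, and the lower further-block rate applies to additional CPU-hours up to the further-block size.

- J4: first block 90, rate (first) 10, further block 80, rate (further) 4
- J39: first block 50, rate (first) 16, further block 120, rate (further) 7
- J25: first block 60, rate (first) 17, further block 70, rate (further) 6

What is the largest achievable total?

3140

Treat each block as its own option and order by rate: J25/tier1 17 > J39/tier1 16 > J4/tier1 10 > J39/tier2 7 > J25/tier2 6 > J4/tier2 4.
Fill J25 tier1 block (60 at 17) → 200 left.
J39 tier1 at 16: fill all 50 → 150 left.
Fill J4 tier1 block (90 at 10) → 60 left.
J39 tier2 at 7: only 60 left, fill 60.
Total = 17×60 + 16×50 + 10×90 + 7×60 = 3140.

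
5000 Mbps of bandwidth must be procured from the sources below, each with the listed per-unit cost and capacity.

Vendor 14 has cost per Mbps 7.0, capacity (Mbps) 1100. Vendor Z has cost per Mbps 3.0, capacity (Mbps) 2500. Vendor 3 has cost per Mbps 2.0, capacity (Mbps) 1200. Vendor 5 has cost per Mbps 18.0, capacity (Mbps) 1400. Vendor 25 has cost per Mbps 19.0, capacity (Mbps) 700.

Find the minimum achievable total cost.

Fill from the cheapest source first.
Vendor 3 at 2.0: take all 1200 Mbps ; 3800 still needed.
Take 2500 from Vendor Z at 3.0 ; need 1300 more.
Vendor 14 at 7.0: take all 1100 Mbps ; 200 still needed.
Vendor 5 at 18.0: take 200 of its 1400 ; requirement met.
Vendor 25: unused.
Cost = 1200×2.0 + 2500×3.0 + 1100×7.0 + 200×18.0 = 21200.

21200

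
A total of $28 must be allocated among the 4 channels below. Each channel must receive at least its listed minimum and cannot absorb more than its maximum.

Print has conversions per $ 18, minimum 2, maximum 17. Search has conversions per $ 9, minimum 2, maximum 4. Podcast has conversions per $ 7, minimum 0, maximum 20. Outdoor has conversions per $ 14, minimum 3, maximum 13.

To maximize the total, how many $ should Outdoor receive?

9

Meeting every minimum uses 2+2+0+3 = 7 $, leaving 21.
Rank by conversions per $: Print 18 > Outdoor 14 > Search 9 > Podcast 7.
Give Print 15 more to hit its cap of 17 → 6 left.
Outdoor: +6 (room for 10) → 9. Pool exhausted.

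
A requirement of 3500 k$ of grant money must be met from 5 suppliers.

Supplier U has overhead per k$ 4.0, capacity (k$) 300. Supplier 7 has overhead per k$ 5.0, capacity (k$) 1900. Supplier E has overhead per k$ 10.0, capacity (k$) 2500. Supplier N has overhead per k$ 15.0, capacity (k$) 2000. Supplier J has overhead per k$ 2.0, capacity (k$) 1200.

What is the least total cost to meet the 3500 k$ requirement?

Fill from the cheapest supplier first.
Take 1200 from Supplier J at 2.0 ; need 2300 more.
Take 300 from Supplier U at 4.0 ; need 2000 more.
Take 1900 from Supplier 7 at 5.0 ; need 100 more.
Supplier E (10.0): take the remaining 100 ; done.
Supplier N: unused.
Cost = 1200×2.0 + 300×4.0 + 1900×5.0 + 100×10.0 = 14100.

14100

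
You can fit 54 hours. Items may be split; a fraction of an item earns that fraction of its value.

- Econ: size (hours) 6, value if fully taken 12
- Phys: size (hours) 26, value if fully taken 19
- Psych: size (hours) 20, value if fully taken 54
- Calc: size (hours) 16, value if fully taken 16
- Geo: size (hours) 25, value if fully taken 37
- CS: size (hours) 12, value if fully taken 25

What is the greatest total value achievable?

114.68

Best value per unit of size first: Psych 54/20≈2.7, CS 25/12≈2.08, Econ 12/6≈2, Geo 37/25≈1.48, Calc 16/16≈1, Phys 19/26≈0.731.
Psych: take in full, 20 hours for value 54 — 34 left.
Take all of CS (12 hours, value 25) — 22 hours left.
Econ: take in full, 6 hours for value 12 — 16 left.
Fill the last 16 hours with part of Geo: 16/25 of it earns 23.68.
Total value = 114.68.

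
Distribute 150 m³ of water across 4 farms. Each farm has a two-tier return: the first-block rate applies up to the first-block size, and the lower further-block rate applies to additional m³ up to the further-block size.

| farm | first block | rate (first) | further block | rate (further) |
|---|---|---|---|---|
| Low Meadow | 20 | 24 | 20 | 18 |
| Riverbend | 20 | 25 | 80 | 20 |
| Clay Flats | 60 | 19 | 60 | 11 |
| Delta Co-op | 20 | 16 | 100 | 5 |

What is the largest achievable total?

3150

Rank every tier by rate: Riverbend/first 25 > Low Meadow/first 24 > Riverbend/second 20 > Clay Flats/first 19 > Low Meadow/second 18 > Delta Co-op/first 16 > Clay Flats/second 11 > Delta Co-op/second 5.
Fill Riverbend first block (20 at 25) ; 130 left.
Low Meadow first at 24: fill all 20 ; 110 left.
Fill Riverbend second block (80 at 20) ; 30 left.
Clay Flats first at 19: only 30 left, fill 30.
Total = 25×20 + 24×20 + 20×80 + 19×30 = 3150.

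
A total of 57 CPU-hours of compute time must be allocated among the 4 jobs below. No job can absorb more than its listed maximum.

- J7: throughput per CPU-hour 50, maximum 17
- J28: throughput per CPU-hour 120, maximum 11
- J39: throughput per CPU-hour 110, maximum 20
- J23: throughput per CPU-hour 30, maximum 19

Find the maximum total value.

Rank by throughput per CPU-hour: J28 120 > J39 110 > J7 50 > J23 30.
Give J28 11 to hit its cap of 11 — 46 left.
J39: +20 to 20 (cap) — 26 left.
J7 takes 17 to reach its cap of 17 — 9 left.
J23 has room for 19 but only 9 remain, so it gets 9.
Total = 50×17 + 120×11 + 110×20 + 30×9 = 4640.

4640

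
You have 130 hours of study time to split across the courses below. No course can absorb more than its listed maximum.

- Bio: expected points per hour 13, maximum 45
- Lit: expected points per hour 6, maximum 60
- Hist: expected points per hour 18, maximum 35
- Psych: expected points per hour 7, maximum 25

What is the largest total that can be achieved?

Order the courses by expected points per hour: Hist 18 > Bio 13 > Psych 7 > Lit 6.
Give Hist 35 to hit its cap of 35 → 95 left.
Bio: +45 to 45 (cap) → 50 left.
Psych: +25 to 25 (cap) → 25 left.
Lit: +25 (room for 60) → 25. Pool exhausted.
Total = 13×45 + 6×25 + 18×35 + 7×25 = 1540.

1540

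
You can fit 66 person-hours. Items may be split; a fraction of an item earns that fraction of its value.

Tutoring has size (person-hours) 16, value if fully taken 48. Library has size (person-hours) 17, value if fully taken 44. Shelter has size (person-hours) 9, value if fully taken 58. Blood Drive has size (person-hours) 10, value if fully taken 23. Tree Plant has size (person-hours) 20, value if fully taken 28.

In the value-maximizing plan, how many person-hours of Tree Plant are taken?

14

Rank by value-to-size ratio: Shelter 58/9≈6.44, Tutoring 48/16≈3, Library 44/17≈2.59, Blood Drive 23/10≈2.3, Tree Plant 28/20≈1.4.
Take all of Shelter (9 person-hours, value 58) ; 57 person-hours left.
Take all of Tutoring (16 person-hours, value 48) ; 41 person-hours left.
Library: take in full, 17 person-hours for value 44 ; 24 left.
All 10 person-hours of Blood Drive fit (value 23) ; 14 remain.
Only 14 person-hours remain; take 14/20 of Tree Plant for value 28×14/20 = 19.6.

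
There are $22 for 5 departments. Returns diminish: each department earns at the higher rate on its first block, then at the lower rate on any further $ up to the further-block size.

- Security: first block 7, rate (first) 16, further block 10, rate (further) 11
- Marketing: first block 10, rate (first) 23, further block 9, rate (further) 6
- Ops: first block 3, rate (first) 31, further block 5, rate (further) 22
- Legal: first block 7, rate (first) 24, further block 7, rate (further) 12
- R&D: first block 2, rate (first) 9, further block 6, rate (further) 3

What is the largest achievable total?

Order all 10 blocks by rate: Ops/T1 31 > Legal/T1 24 > Marketing/T1 23 > Ops/T2 22 > Security/T1 16 > Legal/T2 12 > Security/T2 11 > R&D/T1 9 > Marketing/T2 6 > R&D/T2 3.
Ops/T1 (31): +3 — 19 left.
Fill Legal T1 block (7 at 24) — 12 left.
Marketing T1 at 23: fill all 10 — 2 left.
2 remain; put them into Ops T2 at 22.
Total = 31×3 + 24×7 + 23×10 + 22×2 = 535.

535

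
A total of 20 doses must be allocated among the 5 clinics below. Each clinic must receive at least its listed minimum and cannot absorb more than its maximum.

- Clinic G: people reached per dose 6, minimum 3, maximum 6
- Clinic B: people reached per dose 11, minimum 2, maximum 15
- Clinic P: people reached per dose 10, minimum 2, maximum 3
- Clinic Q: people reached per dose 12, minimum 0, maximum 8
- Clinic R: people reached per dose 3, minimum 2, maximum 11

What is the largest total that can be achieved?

Meeting every minimum uses 3+2+2+0+2 = 9 doses, leaving 11.
Highest people reached per dose first: Clinic Q 12 > Clinic B 11 > Clinic P 10 > Clinic G 6 > Clinic R 3.
Clinic Q: +8 to 8 (cap) → 3 left.
Clinic B has room for 13 more but only 3 remain, so it gets 5.
Total = 6×3 + 11×5 + 10×2 + 12×8 + 3×2 = 195.

195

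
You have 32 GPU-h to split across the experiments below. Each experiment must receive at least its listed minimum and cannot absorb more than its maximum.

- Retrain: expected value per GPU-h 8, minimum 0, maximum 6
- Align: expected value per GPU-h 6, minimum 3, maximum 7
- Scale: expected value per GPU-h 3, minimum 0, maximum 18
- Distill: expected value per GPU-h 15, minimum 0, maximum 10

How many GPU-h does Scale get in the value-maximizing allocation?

9

Meeting every minimum uses 0+3+0+0 = 3 GPU-h, leaving 29.
Highest expected value per GPU-h first: Distill 15 > Retrain 8 > Align 6 > Scale 3.
Distill takes 10 more to reach its cap of 10 ; 19 left.
Give Retrain 6 more to hit its cap of 6 ; 13 left.
Align: +4 to 7 (cap) ; 9 left.
Only 9 left; Scale takes them to reach 9.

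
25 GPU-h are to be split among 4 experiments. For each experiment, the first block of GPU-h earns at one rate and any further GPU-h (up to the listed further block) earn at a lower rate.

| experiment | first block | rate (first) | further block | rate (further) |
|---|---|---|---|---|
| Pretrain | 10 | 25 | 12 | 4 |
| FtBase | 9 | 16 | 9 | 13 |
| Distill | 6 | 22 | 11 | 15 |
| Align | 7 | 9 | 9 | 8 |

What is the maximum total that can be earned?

526

Rank every tier by rate: Pretrain/tier1 25 > Distill/tier1 22 > FtBase/tier1 16 > Distill/tier2 15 > FtBase/tier2 13 > Align/tier1 9 > Align/tier2 8 > Pretrain/tier2 4.
Pretrain/tier1 (25): +10 ; 15 left.
Distill/tier1 (22): +6 ; 9 left.
FtBase tier1 at 16: fill all 9 ; 0 left.
Total = 25×10 + 22×6 + 16×9 = 526.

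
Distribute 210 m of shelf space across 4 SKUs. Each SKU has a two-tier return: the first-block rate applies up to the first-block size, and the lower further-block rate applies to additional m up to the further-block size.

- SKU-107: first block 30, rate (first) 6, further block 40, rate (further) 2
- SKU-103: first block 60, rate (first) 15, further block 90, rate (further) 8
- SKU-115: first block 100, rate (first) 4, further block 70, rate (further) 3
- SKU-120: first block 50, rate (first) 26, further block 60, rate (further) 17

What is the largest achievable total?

3540

Order all 8 blocks by rate: SKU-120/tier1 26 > SKU-120/tier2 17 > SKU-103/tier1 15 > SKU-103/tier2 8 > SKU-107/tier1 6 > SKU-115/tier1 4 > SKU-115/tier2 3 > SKU-107/tier2 2.
SKU-120 tier1 at 26: fill all 50 — 160 left.
SKU-120 tier2 at 17: fill all 60 — 100 left.
Fill SKU-103 tier1 block (60 at 15) — 40 left.
SKU-103 tier2 at 8: only 40 left, fill 40.
Total = 26×50 + 17×60 + 15×60 + 8×40 = 3540.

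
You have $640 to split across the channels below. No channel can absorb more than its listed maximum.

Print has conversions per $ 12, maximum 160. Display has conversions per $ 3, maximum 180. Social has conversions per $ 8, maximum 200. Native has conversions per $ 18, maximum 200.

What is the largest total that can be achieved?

7360

Highest conversions per $ first: Native 18 > Print 12 > Social 8 > Display 3.
Give Native 200 to hit its cap of 200 → 440 left.
Print: +160 to 160 (cap) → 280 left.
Give Social 200 to hit its cap of 200 → 80 left.
Only 80 left; Display takes them to reach 80.
Total = 12×160 + 3×80 + 8×200 + 18×200 = 7360.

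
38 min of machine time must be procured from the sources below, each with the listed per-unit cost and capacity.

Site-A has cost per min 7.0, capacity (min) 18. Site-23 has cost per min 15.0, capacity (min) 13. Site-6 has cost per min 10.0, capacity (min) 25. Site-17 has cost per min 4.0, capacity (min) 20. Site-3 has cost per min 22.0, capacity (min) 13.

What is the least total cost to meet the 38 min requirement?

Fill from the cheapest source first.
Site-17 (4.0): use full 20 — 18 min to go.
Site-A at 7.0: take all 18 min — 0 still needed.
Site-6, Site-23, Site-3: unused.
Cost = 20×4.0 + 18×7.0 = 206.

206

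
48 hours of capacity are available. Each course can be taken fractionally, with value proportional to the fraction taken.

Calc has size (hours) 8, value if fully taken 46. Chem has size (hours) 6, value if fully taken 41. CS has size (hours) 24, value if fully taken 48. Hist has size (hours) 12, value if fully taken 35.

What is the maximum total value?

Rank by value-to-size ratio: Chem 41/6≈6.83, Calc 46/8≈5.75, Hist 35/12≈2.92, CS 48/24≈2.
Take all of Chem (6 hours, value 41) ; 42 hours left.
All 8 hours of Calc fit (value 46) ; 34 remain.
Take all of Hist (12 hours, value 35) ; 22 hours left.
Fill the last 22 hours with part of CS: 22/24 of it earns 44.
Total value = 166.

166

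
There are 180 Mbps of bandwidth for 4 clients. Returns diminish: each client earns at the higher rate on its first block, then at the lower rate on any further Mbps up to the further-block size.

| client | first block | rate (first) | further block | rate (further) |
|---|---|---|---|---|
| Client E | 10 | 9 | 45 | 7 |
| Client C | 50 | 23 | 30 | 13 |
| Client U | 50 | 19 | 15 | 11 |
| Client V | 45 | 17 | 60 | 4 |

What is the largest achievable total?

3310

Order all 8 blocks by rate: Client C/tier1 23 > Client U/tier1 19 > Client V/tier1 17 > Client C/tier2 13 > Client U/tier2 11 > Client E/tier1 9 > Client E/tier2 7 > Client V/tier2 4.
Client C tier1 at 23: fill all 50 ; 130 left.
Client U tier1 at 19: fill all 50 ; 80 left.
Fill Client V tier1 block (45 at 17) ; 35 left.
Client C tier2 at 13: fill all 30 ; 5 left.
Client U tier2 at 11: only 5 left, fill 5.
Total = 23×50 + 19×50 + 17×45 + 13×30 + 11×5 = 3310.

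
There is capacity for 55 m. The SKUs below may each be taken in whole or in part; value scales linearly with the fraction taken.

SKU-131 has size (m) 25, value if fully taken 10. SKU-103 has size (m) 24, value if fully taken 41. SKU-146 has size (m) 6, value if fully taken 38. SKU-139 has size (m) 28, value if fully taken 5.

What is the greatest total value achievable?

Rank by value-to-size ratio: SKU-146 38/6≈6.33, SKU-103 41/24≈1.71, SKU-131 10/25≈0.4, SKU-139 5/28≈0.179.
All 6 m of SKU-146 fit (value 38) — 49 remain.
SKU-103: take in full, 24 m for value 41 — 25 left.
SKU-131: take in full, 25 m for value 10 — 0 left.
Total value = 89.

89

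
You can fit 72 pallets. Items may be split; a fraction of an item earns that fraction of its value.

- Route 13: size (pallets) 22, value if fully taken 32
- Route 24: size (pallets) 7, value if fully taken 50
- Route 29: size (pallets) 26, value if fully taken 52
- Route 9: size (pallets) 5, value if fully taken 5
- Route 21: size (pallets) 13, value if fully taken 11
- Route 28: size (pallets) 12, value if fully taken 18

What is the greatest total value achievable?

157

Rank by value-to-size ratio: Route 24 50/7≈7.14, Route 29 52/26≈2, Route 28 18/12≈1.5, Route 13 32/22≈1.45, Route 9 5/5≈1, Route 21 11/13≈0.846.
Take all of Route 24 (7 pallets, value 50) → 65 pallets left.
All 26 pallets of Route 29 fit (value 52) → 39 remain.
All 12 pallets of Route 28 fit (value 18) → 27 remain.
All 22 pallets of Route 13 fit (value 32) → 5 remain.
All 5 pallets of Route 9 fit (value 5) → 0 remain.
Total value = 157.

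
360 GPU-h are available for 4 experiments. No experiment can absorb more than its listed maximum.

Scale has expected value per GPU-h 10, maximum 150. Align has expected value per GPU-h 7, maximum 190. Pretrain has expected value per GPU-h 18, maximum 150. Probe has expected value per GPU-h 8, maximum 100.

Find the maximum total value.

4680

Highest expected value per GPU-h first: Pretrain 18 > Scale 10 > Probe 8 > Align 7.
Pretrain: +150 to 150 (cap) ; 210 left.
Scale takes 150 to reach its cap of 150 ; 60 left.
Probe has room for 100 but only 60 remain, so it gets 60.
Total = 10×150 + 18×150 + 8×60 = 4680.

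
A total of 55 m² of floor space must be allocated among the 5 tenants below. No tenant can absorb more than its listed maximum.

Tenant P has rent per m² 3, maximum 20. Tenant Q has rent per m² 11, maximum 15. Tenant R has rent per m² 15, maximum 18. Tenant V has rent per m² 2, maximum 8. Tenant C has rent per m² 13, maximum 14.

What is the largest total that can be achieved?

641

Order the tenants by rent per m²: Tenant R 15 > Tenant C 13 > Tenant Q 11 > Tenant P 3 > Tenant V 2.
Tenant R: +18 to 18 (cap) — 37 left.
Give Tenant C 14 to hit its cap of 14 — 23 left.
Tenant Q: +15 to 15 (cap) — 8 left.
Only 8 left; Tenant P takes them to reach 8.
Total = 3×8 + 11×15 + 15×18 + 13×14 = 641.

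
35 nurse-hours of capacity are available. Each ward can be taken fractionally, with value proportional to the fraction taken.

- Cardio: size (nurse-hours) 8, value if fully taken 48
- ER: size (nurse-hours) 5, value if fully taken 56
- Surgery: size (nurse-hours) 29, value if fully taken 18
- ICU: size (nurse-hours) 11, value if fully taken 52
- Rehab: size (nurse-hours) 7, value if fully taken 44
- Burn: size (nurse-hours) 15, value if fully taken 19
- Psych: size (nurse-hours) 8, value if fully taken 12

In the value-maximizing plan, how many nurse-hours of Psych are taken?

Sort by value density: ER 56/5≈11.2, Rehab 44/7≈6.29, Cardio 48/8≈6, ICU 52/11≈4.73, Psych 12/8≈1.5, Burn 19/15≈1.27, Surgery 18/29≈0.621.
Take all of ER (5 nurse-hours, value 56) ; 30 nurse-hours left.
Take all of Rehab (7 nurse-hours, value 44) ; 23 nurse-hours left.
Cardio: take in full, 8 nurse-hours for value 48 ; 15 left.
All 11 nurse-hours of ICU fit (value 52) ; 4 remain.
4 nurse-hours left: a 4/8 share of Psych gives 12×4/8 = 6.

4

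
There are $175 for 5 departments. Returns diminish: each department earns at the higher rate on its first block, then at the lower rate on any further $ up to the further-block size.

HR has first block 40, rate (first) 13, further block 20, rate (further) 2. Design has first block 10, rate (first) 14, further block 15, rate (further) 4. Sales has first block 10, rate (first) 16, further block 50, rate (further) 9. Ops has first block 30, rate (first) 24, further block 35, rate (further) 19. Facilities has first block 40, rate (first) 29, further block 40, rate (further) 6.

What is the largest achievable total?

Treat each block as its own option and order by rate: Facilities/tier1 29 > Ops/tier1 24 > Ops/tier2 19 > Sales/tier1 16 > Design/tier1 14 > HR/tier1 13 > Sales/tier2 9 > Facilities/tier2 6 > Design/tier2 4 > HR/tier2 2.
Facilities tier1 at 29: fill all 40 — 135 left.
Ops/tier1 (24): +30 — 105 left.
Ops tier2 at 19: fill all 35 — 70 left.
Fill Sales tier1 block (10 at 16) — 60 left.
Design/tier1 (14): +10 — 50 left.
HR tier1 at 13: fill all 40 — 10 left.
Sales tier2 at 9: only 10 left, fill 10.
Total = 29×40 + 24×30 + 19×35 + 16×10 + 14×10 + 13×40 + 9×10 = 3455.

3455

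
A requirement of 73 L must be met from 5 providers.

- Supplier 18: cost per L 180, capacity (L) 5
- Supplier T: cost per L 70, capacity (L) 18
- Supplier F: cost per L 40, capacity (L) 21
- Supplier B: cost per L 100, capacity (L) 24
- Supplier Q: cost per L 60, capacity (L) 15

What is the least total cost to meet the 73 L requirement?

Fill from the cheapest provider first.
Take 21 from Supplier F at 40 ; need 52 more.
Supplier Q (60): use full 15 ; 37 L to go.
Supplier T at 70: take all 18 L ; 19 still needed.
Supplier B at 100: take 19 of its 24 ; requirement met.
Supplier 18: unused.
Cost = 21×40 + 15×60 + 18×70 + 19×100 = 4900.

4900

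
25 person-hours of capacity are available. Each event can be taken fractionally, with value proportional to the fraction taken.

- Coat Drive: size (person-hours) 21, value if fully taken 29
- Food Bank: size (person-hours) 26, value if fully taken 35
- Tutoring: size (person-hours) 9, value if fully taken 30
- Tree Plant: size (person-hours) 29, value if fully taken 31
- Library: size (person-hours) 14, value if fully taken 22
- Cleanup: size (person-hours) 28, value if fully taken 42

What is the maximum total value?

Best value per unit of size first: Tutoring 30/9≈3.33, Library 22/14≈1.57, Cleanup 42/28≈1.5, Coat Drive 29/21≈1.38, Food Bank 35/26≈1.35, Tree Plant 31/29≈1.07.
Take all of Tutoring (9 person-hours, value 30) ; 16 person-hours left.
Library: take in full, 14 person-hours for value 22 ; 2 left.
Only 2 person-hours remain; take 2/28 of Cleanup for value 42×2/28 = 3.
Total value = 55.

55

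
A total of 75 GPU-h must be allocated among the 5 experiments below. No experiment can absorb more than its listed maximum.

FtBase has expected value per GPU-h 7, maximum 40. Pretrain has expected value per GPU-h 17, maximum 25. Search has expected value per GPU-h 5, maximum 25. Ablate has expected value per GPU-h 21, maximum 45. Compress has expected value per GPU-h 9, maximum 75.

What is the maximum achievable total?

1415

Highest expected value per GPU-h first: Ablate 21 > Pretrain 17 > Compress 9 > FtBase 7 > Search 5.
Ablate: +45 to 45 (cap) ; 30 left.
Pretrain: +25 to 25 (cap) ; 5 left.
Compress: +5 (room for 75) → 5. Pool exhausted.
Total = 17×25 + 21×45 + 9×5 = 1415.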